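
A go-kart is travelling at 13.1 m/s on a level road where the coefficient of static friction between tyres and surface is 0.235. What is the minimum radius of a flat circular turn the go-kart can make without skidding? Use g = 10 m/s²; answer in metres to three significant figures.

At the limit, μ_s m g = m v²/r, so r_min = v²/(μ_s g) = (13.1)²/(0.235 × 10.0) = 171.6/2.350 = 73.03 m.

73.0 m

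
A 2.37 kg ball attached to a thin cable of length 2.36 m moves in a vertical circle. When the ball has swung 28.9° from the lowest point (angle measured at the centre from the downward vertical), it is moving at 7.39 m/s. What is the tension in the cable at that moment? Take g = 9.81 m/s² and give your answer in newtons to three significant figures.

Take the radial direction toward the centre of the circle as positive. The component of the weight along the string toward the centre is −mg cos φ (φ measured from the bottom), so Newton's second law along the string gives T − mg cos φ = m v²/r.
cos 28.9° = 0.8755, so T = m(v²/r + g cos φ) = 2.37 × ((7.39)²/2.36 + 9.81 × 0.8755) = 2.37 × (23.14 + (8.588)) = 2.37 × 31.73 = 75.20 N.

75.2 N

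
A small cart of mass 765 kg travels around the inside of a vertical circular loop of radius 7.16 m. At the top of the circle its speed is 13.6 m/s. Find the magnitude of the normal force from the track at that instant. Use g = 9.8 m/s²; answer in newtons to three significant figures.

At the top, both N and the weight mg point inward (toward the centre), so N + mg = mv²/r.
N = m(v²/r − g) = 765 × ((13.6)²/7.16 − 9.8) = 765 × (25.83 − 9.8) = 765 × 16.03 = 12260 N.

12300 N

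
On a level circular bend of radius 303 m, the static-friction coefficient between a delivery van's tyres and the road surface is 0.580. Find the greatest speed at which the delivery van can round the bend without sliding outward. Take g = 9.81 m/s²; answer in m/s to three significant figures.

The only inward force on a level bend is static friction, so at the limit f_s = μ_s N = μ_s m g = m v²/r.
Mass cancels: v_max = √(μ_s g r) = √(0.580 × 9.81 × 303) = √1724 = 41.52 m/s.

41.5 m/s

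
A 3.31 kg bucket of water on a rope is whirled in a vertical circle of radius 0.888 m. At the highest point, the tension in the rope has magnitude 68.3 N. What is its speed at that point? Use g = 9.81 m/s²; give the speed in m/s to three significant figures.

At the top, T + mg = mv²/r, so v = √(r(T/m + g)) = √(0.888 × (68.3/3.31 + 9.81)) = √(0.888 × 30.44) = √27.03 = 5.199 m/s.

5.20 m/s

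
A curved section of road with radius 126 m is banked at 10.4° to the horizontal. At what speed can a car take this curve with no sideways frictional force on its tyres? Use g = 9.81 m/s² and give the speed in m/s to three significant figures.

On a frictionless banked curve, N sinθ = mv²/r and N cosθ = mg, so tanθ = v²/(rg).
v = √(r g tanθ) = √(126 × 9.81 × tan 10.4°) = √(126 × 9.81 × 0.1835) = √226.9 = 15.06 m/s.

15.1 m/s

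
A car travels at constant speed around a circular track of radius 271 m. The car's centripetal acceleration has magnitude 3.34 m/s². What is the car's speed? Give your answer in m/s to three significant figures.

30.1 m/s

a_c = v²/r ⇒ v = √(a_c · r) = √(3.34 × 271) = √905.1 = 30.09 m/s.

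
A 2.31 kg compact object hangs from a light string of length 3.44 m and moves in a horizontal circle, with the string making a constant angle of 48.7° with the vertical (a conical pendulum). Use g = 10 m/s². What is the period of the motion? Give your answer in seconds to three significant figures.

2.99 s

r = L sinθ = 2.584 m. From T sinθ = mω²r and T cosθ = mg: tanθ = ω²r/g, so ω² = g tanθ / r = g/(L cosθ).
ω = √(g/(L cosθ)) = √(10.0/(3.44 × 0.6600)) = √4.404 = 2.099 rad/s.
Period = 2π/ω = 2.994 s.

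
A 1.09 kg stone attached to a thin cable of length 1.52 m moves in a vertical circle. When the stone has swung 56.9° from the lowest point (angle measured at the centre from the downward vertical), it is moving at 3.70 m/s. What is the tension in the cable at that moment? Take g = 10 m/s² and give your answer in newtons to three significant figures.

15.8 N

Take the radial direction toward the centre of the circle as positive. The component of the weight along the string toward the centre is −mg cos φ (φ measured from the bottom), so Newton's second law along the string gives T − mg cos φ = m v²/r.
cos 56.9° = 0.5461, so T = m(v²/r + g cos φ) = 1.09 × ((3.70)²/1.52 + 10.0 × 0.5461) = 1.09 × (9.007 + (5.461)) = 1.09 × 14.47 = 15.77 N.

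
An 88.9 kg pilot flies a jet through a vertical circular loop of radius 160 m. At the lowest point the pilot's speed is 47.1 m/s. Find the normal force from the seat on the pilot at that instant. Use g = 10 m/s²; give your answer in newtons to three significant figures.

2120 N

At the lowest point, N points up (toward the centre) and the weight mg points down (away from the centre), so the net inward force is N − mg = mv²/r.
N = m(v²/r + g) = 88.9 × ((47.1)²/160 + 10.0) = 88.9 × (13.87 + 10.0) = 88.9 × 23.87 = 2122 N.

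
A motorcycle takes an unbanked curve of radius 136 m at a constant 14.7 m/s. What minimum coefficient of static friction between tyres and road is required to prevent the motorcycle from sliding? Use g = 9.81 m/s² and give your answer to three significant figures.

0.162

Friction provides the centripetal force: μ_s m g = m v²/r, so μ_s = v²/(g r) = (14.70)²/(9.81 × 136) = 216.1/1334 = 0.1620.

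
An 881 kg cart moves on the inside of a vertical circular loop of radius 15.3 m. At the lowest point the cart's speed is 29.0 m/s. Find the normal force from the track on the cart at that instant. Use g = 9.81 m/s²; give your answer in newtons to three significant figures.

At the lowest point, N points up (toward the centre) and the weight mg points down (away from the centre), so the net inward force is N − mg = mv²/r.
N = m(v²/r + g) = 881 × ((29.0)²/15.3 + 9.81) = 881 × (54.97 + 9.81) = 881 × 64.78 = 57070 N.

57100 N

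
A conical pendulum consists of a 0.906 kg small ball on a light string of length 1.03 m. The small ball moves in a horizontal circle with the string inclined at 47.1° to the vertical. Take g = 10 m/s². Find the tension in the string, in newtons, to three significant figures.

Vertically the bob has no acceleration, so T cosθ = mg.
T = mg/cosθ = 0.906 × 10.0 / cos 47.1° = 9.060/0.6807 = 13.31 N.

13.3 N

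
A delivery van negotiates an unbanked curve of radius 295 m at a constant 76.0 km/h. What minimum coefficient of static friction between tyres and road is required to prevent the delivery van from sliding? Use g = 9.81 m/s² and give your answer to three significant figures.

v = 76.0/3.6 = 21.11 m/s.
Friction provides the centripetal force: μ_s m g = m v²/r, so μ_s = v²/(g r) = (21.11)²/(9.81 × 295) = 445.7/2894 = 0.1540.

0.154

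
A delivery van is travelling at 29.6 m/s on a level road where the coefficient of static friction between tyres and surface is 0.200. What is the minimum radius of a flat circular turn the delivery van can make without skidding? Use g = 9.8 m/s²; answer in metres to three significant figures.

At the limit, μ_s m g = m v²/r, so r_min = v²/(μ_s g) = (29.6)²/(0.200 × 9.8) = 876.2/1.960 = 447.0 m.

447 m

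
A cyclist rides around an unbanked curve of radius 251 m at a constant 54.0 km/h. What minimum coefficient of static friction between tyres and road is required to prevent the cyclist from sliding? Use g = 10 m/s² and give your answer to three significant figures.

v = 54.0/3.6 = 15.00 m/s.
Friction provides the centripetal force: μ_s m g = m v²/r, so μ_s = v²/(g r) = (15.00)²/(10.0 × 251) = 225.0/2510 = 0.08964.

0.0896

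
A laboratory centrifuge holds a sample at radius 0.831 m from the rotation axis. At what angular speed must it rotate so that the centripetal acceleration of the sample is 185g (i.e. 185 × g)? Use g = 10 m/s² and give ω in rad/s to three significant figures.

47.2 rad/s

Centripetal acceleration a_c = ω²r. Setting ω²r = 185g:
ω = √(185g / r) = √(185 × 10.0 / 0.831) = √2226 = 47.18 rad/s.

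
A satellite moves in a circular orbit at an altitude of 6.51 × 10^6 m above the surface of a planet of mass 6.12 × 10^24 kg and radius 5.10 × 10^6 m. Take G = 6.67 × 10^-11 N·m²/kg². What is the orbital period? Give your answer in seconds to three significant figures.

12300 s

r = R + h = 5.10 × 10^6 + 6.51 × 10^6 = 1.161 × 10^7 m. Gravity provides the centripetal force: G M m / r² = m v² / r ⇒ v = √(GM/r) = 5930 m/s.
T = 2πr/v = 2π × 1.161 × 10^7 / 5930 = 12300 s.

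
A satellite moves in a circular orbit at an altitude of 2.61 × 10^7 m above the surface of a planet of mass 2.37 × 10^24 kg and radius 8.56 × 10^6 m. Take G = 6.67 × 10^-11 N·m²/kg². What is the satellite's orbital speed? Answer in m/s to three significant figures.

2140 m/s

Orbital radius r = R + h = 8.56 × 10^6 + 2.61 × 10^7 = 3.466 × 10^7 m.
Gravity supplies the centripetal force: G M m / r² = m v² / r, so v = √(GM/r).
v = √(6.67 × 10^-11 × 2.37 × 10^24 / 3.466 × 10^7) = √(4.561 × 10^6) = 2136 m/s.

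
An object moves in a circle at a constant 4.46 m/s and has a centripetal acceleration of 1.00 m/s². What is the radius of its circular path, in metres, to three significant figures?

19.9 m

a_c = v²/r ⇒ r = v²/a_c = (4.46)²/1.00 = 19.89/1.00 = 19.89 m.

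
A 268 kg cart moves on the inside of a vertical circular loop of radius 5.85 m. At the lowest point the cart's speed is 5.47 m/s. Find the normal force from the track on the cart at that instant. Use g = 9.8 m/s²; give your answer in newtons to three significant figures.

At the lowest point, N points up (toward the centre) and the weight mg points down (away from the centre), so the net inward force is N − mg = mv²/r.
N = m(v²/r + g) = 268 × ((5.47)²/5.85 + 9.8) = 268 × (5.115 + 9.8) = 268 × 14.91 = 3997 N.

4000 N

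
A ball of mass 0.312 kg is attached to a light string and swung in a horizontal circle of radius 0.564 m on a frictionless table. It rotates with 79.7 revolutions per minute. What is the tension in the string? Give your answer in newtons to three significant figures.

ω = 79.7 rev/min × 2π/60 = 8.346 rad/s, so v = ωr = 8.346 × 0.564 = 4.707 m/s.
The tension is the only horizontal force, so it supplies the full centripetal force: T = m v²/r = 0.312 × (4.707)²/0.564 = 0.312 × 22.16/0.564 = 12.26 N.

12.3 N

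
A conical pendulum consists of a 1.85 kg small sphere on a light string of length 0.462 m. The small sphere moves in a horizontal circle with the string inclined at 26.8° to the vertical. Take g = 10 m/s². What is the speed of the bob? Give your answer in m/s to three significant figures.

The radius of the circle is r = L sinθ = 0.462 × sin 26.8° = 0.2083 m.
Horizontally T sinθ = mv²/r and vertically T cosθ = mg, so tanθ = v²/(rg).
v = √(r g tanθ) = √(0.2083 × 10.0 × 0.5051) = √1.052 = 1.026 m/s.

1.03 m/s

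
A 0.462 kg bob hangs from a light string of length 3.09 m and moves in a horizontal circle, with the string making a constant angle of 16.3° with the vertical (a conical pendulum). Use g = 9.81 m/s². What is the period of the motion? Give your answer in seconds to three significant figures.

3.45 s

r = L sinθ = 0.8673 m. From T sinθ = mω²r and T cosθ = mg: tanθ = ω²r/g, so ω² = g tanθ / r = g/(L cosθ).
ω = √(g/(L cosθ)) = √(9.81/(3.09 × 0.9598)) = √3.308 = 1.819 rad/s.
Period = 2π/ω = 3.455 s.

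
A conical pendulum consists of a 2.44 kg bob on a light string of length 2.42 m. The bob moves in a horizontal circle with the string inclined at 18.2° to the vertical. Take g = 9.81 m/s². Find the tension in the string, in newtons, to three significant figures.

25.2 N

Vertically the bob has no acceleration, so T cosθ = mg.
T = mg/cosθ = 2.44 × 9.81 / cos 18.2° = 23.94/0.9500 = 25.20 N.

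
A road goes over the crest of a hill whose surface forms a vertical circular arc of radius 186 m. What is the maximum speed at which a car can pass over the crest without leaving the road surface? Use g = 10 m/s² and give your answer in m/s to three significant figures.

At the crest the centre of the circle is below the car, so the net downward (centripetal) force is mg − N = mv²/r.
The car leaves the road when N → 0, giving v_max = √(g r) = √(10.0 × 186) = 43.13 m/s.

43.1 m/s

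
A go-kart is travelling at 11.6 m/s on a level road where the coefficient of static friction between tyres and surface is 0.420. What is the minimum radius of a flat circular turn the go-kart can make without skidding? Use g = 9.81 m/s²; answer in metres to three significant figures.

32.7 m

At the limit, μ_s m g = m v²/r, so r_min = v²/(μ_s g) = (11.6)²/(0.420 × 9.81) = 134.6/4.120 = 32.66 m.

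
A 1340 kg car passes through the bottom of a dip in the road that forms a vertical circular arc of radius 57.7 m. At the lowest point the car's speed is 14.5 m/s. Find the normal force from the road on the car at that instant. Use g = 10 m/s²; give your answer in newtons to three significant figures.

At the lowest point, N points up (toward the centre) and the weight mg points down (away from the centre), so the net inward force is N − mg = mv²/r.
N = m(v²/r + g) = 1340 × ((14.5)²/57.7 + 10.0) = 1340 × (3.644 + 10.0) = 1340 × 13.64 = 18280 N.

18300 N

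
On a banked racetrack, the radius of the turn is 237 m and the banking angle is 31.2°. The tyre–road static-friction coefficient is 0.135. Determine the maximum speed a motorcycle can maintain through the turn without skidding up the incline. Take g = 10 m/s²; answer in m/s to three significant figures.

At the maximum speed, friction acts down the slope at its limiting value f = μN. Radially (horizontal, toward centre): N sinθ + μN cosθ = mv²/r. Vertically: N cosθ − μN sinθ = mg.
Dividing: v² = r g (sinθ + μcosθ)/(cosθ − μsinθ).
sinθ + μcosθ = 0.5180 + 0.135×0.8554 = 0.6335; cosθ − μsinθ = 0.8554 − 0.135×0.5180 = 0.7854.
v² = 237 × 10.0 × 0.6335/0.7854 = 1912 m²/s², so v = 43.72 m/s.

43.7 m/s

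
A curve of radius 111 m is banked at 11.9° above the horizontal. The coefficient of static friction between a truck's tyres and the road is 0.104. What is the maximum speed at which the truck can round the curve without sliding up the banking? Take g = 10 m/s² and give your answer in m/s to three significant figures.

18.9 m/s

At the maximum speed, friction acts down the slope at its limiting value f = μN. Radially (horizontal, toward centre): N sinθ + μN cosθ = mv²/r. Vertically: N cosθ − μN sinθ = mg.
Dividing: v² = r g (sinθ + μcosθ)/(cosθ − μsinθ).
sinθ + μcosθ = 0.2062 + 0.104×0.9785 = 0.3080; cosθ − μsinθ = 0.9785 − 0.104×0.2062 = 0.9571.
v² = 111 × 10.0 × 0.3080/0.9571 = 357.2 m²/s², so v = 18.90 m/s.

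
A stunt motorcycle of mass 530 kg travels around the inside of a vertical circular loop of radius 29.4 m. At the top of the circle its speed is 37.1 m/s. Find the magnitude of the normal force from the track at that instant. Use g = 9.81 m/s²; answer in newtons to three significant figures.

19600 N

At the top, both N and the weight mg point inward (toward the centre), so N + mg = mv²/r.
N = m(v²/r − g) = 530 × ((37.1)²/29.4 − 9.81) = 530 × (46.82 − 9.81) = 530 × 37.01 = 19610 N.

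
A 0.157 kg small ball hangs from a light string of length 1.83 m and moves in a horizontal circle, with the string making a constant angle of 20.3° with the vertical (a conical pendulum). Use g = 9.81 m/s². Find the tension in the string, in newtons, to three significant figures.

1.64 N

Vertically the bob has no acceleration, so T cosθ = mg.
T = mg/cosθ = 0.157 × 9.81 / cos 20.3° = 1.540/0.9379 = 1.642 N.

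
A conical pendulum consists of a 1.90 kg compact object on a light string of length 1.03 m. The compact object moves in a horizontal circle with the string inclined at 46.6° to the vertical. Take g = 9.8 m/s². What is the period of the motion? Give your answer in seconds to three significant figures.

1.69 s

r = L sinθ = 0.7484 m. From T sinθ = mω²r and T cosθ = mg: tanθ = ω²r/g, so ω² = g tanθ / r = g/(L cosθ).
ω = √(g/(L cosθ)) = √(9.8/(1.03 × 0.6871)) = √13.85 = 3.721 rad/s.
Period = 2π/ω = 1.688 s.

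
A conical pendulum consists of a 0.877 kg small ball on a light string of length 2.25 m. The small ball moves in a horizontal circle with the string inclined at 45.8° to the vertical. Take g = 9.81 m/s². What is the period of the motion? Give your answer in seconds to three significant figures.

2.51 s

r = L sinθ = 1.613 m. From T sinθ = mω²r and T cosθ = mg: tanθ = ω²r/g, so ω² = g tanθ / r = g/(L cosθ).
ω = √(g/(L cosθ)) = √(9.81/(2.25 × 0.6972)) = √6.254 = 2.501 rad/s.
Period = 2π/ω = 2.512 s.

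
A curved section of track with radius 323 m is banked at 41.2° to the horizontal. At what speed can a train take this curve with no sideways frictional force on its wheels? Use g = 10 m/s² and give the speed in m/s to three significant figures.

On a frictionless banked curve, N sinθ = mv²/r and N cosθ = mg, so tanθ = v²/(rg).
v = √(r g tanθ) = √(323 × 10.0 × tan 41.2°) = √(323 × 10.0 × 0.8754) = √2828 = 53.18 m/s.

53.2 m/s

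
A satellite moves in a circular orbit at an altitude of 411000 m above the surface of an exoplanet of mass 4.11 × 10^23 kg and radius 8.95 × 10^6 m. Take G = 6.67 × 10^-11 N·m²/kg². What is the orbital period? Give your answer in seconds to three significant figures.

34400 s

r = R + h = 8.95 × 10^6 + 411000 = 9.361 × 10^6 m. Gravity provides the centripetal force: G M m / r² = m v² / r ⇒ v = √(GM/r) = 1711 m/s.
T = 2πr/v = 2π × 9.361 × 10^6 / 1711 = 34370 s.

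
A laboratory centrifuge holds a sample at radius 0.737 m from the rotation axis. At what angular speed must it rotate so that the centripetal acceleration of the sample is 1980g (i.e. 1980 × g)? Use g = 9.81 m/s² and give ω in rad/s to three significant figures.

Centripetal acceleration a_c = ω²r. Setting ω²r = 1980g:
ω = √(1980g / r) = √(1980 × 9.81 / 0.737) = √26360 = 162.3 rad/s.

162 rad/s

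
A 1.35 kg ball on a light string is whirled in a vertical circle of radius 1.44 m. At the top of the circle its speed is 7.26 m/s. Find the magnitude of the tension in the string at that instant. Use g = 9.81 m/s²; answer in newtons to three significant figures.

36.2 N

At the top, both T and the weight mg point inward (toward the centre), so T + mg = mv²/r.
T = m(v²/r − g) = 1.35 × ((7.26)²/1.44 − 9.81) = 1.35 × (36.60 − 9.81) = 1.35 × 26.79 = 36.17 N.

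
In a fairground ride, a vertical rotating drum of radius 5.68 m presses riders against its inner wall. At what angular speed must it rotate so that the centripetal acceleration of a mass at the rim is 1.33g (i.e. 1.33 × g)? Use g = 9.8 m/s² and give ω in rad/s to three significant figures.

Centripetal acceleration a_c = ω²r. Setting ω²r = 1.33g:
ω = √(1.33g / r) = √(1.33 × 9.8 / 5.68) = √2.295 = 1.515 rad/s.

1.51 rad/s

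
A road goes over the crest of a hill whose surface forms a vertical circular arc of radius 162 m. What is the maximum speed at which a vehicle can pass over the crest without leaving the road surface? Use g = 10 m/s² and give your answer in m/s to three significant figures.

40.2 m/s

At the crest the centre of the circle is below the vehicle, so the net downward (centripetal) force is mg − N = mv²/r.
The vehicle leaves the road when N → 0, giving v_max = √(g r) = √(10.0 × 162) = 40.25 m/s.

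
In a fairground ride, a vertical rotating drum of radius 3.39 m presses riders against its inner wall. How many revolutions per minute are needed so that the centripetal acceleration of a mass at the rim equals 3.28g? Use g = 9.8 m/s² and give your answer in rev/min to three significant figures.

29.4 rev/min

Require ω²r = 3.28g, so ω = √(3.28 × 9.8/3.39) = 3.079 rad/s.
In rev/min: ω × 60/(2π) = 3.079 × 60/(2π) = 29.41 rev/min.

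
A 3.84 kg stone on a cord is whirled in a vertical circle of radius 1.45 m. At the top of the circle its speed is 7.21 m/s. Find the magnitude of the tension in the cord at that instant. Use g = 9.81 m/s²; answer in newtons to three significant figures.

100 N

At the top, both T and the weight mg point inward (toward the centre), so T + mg = mv²/r.
T = m(v²/r − g) = 3.84 × ((7.21)²/1.45 − 9.81) = 3.84 × (35.85 − 9.81) = 3.84 × 26.04 = 100.0 N.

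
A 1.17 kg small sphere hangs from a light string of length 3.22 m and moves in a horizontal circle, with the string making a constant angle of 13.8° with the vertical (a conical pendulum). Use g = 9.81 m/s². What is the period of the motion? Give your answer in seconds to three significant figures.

r = L sinθ = 0.7681 m. From T sinθ = mω²r and T cosθ = mg: tanθ = ω²r/g, so ω² = g tanθ / r = g/(L cosθ).
ω = √(g/(L cosθ)) = √(9.81/(3.22 × 0.9711)) = √3.137 = 1.771 rad/s.
Period = 2π/ω = 3.547 s.

3.55 s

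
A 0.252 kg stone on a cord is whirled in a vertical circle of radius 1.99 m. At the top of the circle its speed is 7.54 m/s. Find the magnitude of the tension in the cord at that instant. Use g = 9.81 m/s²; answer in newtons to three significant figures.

At the top, both T and the weight mg point inward (toward the centre), so T + mg = mv²/r.
T = m(v²/r − g) = 0.252 × ((7.54)²/1.99 − 9.81) = 0.252 × (28.57 − 9.81) = 0.252 × 18.76 = 4.727 N.

4.73 N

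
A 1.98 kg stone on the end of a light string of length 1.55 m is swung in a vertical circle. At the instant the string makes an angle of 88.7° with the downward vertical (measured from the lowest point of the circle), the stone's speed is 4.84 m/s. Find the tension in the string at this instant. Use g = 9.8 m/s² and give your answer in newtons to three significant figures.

30.4 N

Take the radial direction toward the centre of the circle as positive. The component of the weight along the string toward the centre is −mg cos φ (φ measured from the bottom), so Newton's second law along the string gives T − mg cos φ = m v²/r.
cos 88.7° = 0.02269, so T = m(v²/r + g cos φ) = 1.98 × ((4.84)²/1.55 + 9.8 × 0.02269) = 1.98 × (15.11 + (0.2223)) = 1.98 × 15.34 = 30.36 N.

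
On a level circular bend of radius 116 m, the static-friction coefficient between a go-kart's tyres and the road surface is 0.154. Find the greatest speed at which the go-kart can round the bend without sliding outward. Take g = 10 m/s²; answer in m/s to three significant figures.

The only inward force on a level bend is static friction, so at the limit f_s = μ_s N = μ_s m g = m v²/r.
Mass cancels: v_max = √(μ_s g r) = √(0.154 × 10.0 × 116) = √178.6 = 13.37 m/s.

13.4 m/s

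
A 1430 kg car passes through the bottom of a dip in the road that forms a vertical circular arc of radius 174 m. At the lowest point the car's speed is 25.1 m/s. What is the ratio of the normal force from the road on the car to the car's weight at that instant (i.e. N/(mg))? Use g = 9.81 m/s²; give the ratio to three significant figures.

1.37

At the bottom, N − mg = mv²/r, so N = m(v²/r + g) and N/(mg) = v²/(rg) + 1 = (25.1)²/(174 × 9.81) + 1 = 0.3691 + 1 = 1.369.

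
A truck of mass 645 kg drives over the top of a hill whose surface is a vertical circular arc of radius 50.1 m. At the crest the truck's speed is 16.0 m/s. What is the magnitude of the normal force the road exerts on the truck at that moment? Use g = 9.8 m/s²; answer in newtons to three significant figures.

At the crest the centripetal acceleration points downward (toward the centre of the arc), so mg − N = mv²/r.
N = m(g − v²/r) = 645 × (9.8 − (16.0)²/50.1) = 645 × (9.8 − 5.110) = 645 × 4.690 = 3025 N.

3030 N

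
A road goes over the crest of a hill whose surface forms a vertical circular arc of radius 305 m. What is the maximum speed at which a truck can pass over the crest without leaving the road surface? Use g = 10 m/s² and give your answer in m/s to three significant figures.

At the crest the centre of the circle is below the truck, so the net downward (centripetal) force is mg − N = mv²/r.
The truck leaves the road when N → 0, giving v_max = √(g r) = √(10.0 × 305) = 55.23 m/s.

55.2 m/s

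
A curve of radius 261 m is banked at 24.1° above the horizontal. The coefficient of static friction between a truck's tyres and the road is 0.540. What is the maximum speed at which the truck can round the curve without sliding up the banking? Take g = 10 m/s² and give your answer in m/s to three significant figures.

58.3 m/s

At the maximum speed, friction acts down the slope at its limiting value f = μN. Radially (horizontal, toward centre): N sinθ + μN cosθ = mv²/r. Vertically: N cosθ − μN sinθ = mg.
Dividing: v² = r g (sinθ + μcosθ)/(cosθ − μsinθ).
sinθ + μcosθ = 0.4083 + 0.540×0.9128 = 0.9013; cosθ − μsinθ = 0.9128 − 0.540×0.4083 = 0.6923.
v² = 261 × 10.0 × 0.9013/0.6923 = 3398 m²/s², so v = 58.29 m/s.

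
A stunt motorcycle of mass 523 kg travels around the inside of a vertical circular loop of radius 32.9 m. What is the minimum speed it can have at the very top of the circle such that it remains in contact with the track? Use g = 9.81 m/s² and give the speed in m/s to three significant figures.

18.0 m/s

At the top, both weight mg and N point toward the centre: N + mg = mv²/r.
At minimum speed N → 0, so mg = mv_min²/r ⇒ v_min = √(g r) = √(9.81 × 32.9) = 17.97 m/s.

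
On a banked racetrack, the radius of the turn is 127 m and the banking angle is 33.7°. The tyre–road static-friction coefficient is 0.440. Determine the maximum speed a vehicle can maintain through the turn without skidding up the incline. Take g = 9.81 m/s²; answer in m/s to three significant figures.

44.2 m/s

At the maximum speed, friction acts down the slope at its limiting value f = μN. Radially (horizontal, toward centre): N sinθ + μN cosθ = mv²/r. Vertically: N cosθ − μN sinθ = mg.
Dividing: v² = r g (sinθ + μcosθ)/(cosθ − μsinθ).
sinθ + μcosθ = 0.5548 + 0.440×0.8320 = 0.9209; cosθ − μsinθ = 0.8320 − 0.440×0.5548 = 0.5878.
v² = 127 × 9.81 × 0.9209/0.5878 = 1952 m²/s², so v = 44.18 m/s.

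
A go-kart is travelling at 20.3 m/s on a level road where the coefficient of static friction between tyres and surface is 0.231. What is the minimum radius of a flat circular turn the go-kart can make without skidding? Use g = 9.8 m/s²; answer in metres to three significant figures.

182 m

At the limit, μ_s m g = m v²/r, so r_min = v²/(μ_s g) = (20.3)²/(0.231 × 9.8) = 412.1/2.264 = 182.0 m.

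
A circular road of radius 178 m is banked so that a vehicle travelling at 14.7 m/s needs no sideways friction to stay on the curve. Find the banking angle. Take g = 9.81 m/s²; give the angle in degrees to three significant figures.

7.05°

With no friction, the horizontal component of the normal force provides the centripetal force: N sinθ = mv²/r, while N cosθ = mg vertically.
Dividing: tanθ = v²/(r g) = (14.7)²/(178 × 9.81) = 216.1/1746 = 0.1238.
θ = arctan(0.1238) = 7.054°.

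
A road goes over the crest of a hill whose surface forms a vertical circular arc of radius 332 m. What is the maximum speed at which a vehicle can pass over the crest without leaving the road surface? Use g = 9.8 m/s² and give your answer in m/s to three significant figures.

At the crest the centre of the circle is below the vehicle, so the net downward (centripetal) force is mg − N = mv²/r.
The vehicle leaves the road when N → 0, giving v_max = √(g r) = √(9.8 × 332) = 57.04 m/s.

57.0 m/s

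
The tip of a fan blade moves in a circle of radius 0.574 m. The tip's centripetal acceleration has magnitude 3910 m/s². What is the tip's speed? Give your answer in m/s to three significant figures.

a_c = v²/r ⇒ v = √(a_c · r) = √(3910 × 0.574) = √2244 = 47.37 m/s.

47.4 m/s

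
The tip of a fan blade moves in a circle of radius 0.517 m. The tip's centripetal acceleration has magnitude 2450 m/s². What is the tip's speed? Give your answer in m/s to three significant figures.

35.6 m/s

a_c = v²/r ⇒ v = √(a_c · r) = √(2450 × 0.517) = √1267 = 35.59 m/s.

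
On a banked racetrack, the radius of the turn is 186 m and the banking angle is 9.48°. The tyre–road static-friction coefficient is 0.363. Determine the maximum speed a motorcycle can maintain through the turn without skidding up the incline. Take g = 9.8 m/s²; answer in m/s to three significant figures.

At the maximum speed, friction acts down the slope at its limiting value f = μN. Radially (horizontal, toward centre): N sinθ + μN cosθ = mv²/r. Vertically: N cosθ − μN sinθ = mg.
Dividing: v² = r g (sinθ + μcosθ)/(cosθ − μsinθ).
sinθ + μcosθ = 0.1647 + 0.363×0.9863 = 0.5227; cosθ − μsinθ = 0.9863 − 0.363×0.1647 = 0.9266.
v² = 186 × 9.8 × 0.5227/0.9266 = 1028 m²/s², so v = 32.07 m/s.

32.1 m/s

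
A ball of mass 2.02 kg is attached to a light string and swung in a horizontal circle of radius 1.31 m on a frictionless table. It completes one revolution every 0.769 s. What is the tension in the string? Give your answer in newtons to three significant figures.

177 N

v = 2πr/T = 2π × 1.31/0.769 = 10.70 m/s.
The tension is the only horizontal force, so it supplies the full centripetal force: T = m v²/r = 2.02 × (10.70)²/1.31 = 2.02 × 114.6/1.31 = 176.7 N.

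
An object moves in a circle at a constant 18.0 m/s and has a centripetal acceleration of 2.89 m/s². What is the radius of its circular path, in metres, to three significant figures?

112 m

a_c = v²/r ⇒ r = v²/a_c = (18.0)²/2.89 = 324.0/2.89 = 112.1 m.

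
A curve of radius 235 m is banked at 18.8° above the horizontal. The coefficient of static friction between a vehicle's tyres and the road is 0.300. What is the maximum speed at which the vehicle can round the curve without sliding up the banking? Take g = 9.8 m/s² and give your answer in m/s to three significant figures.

At the maximum speed, friction acts down the slope at its limiting value f = μN. Radially (horizontal, toward centre): N sinθ + μN cosθ = mv²/r. Vertically: N cosθ − μN sinθ = mg.
Dividing: v² = r g (sinθ + μcosθ)/(cosθ − μsinθ).
sinθ + μcosθ = 0.3223 + 0.300×0.9466 = 0.6063; cosθ − μsinθ = 0.9466 − 0.300×0.3223 = 0.8500.
v² = 235 × 9.8 × 0.6063/0.8500 = 1643 m²/s², so v = 40.53 m/s.

40.5 m/s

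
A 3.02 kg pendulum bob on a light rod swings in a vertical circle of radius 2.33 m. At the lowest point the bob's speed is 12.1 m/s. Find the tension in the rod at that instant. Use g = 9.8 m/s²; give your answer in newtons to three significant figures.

At the lowest point, T points up (toward the centre) and the weight mg points down (away from the centre), so the net inward force is T − mg = mv²/r.
T = m(v²/r + g) = 3.02 × ((12.1)²/2.33 + 9.8) = 3.02 × (62.84 + 9.8) = 3.02 × 72.64 = 219.4 N.

219 N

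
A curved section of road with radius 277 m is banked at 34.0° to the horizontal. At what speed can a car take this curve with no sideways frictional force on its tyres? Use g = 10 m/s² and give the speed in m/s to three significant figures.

On a frictionless banked curve, N sinθ = mv²/r and N cosθ = mg, so tanθ = v²/(rg).
v = √(r g tanθ) = √(277 × 10.0 × tan 34.0°) = √(277 × 10.0 × 0.6745) = √1868 = 43.22 m/s.

43.2 m/s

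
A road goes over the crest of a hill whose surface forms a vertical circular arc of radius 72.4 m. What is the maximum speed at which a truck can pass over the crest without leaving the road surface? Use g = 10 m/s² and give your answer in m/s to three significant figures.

26.9 m/s

At the crest the centre of the circle is below the truck, so the net downward (centripetal) force is mg − N = mv²/r.
The truck leaves the road when N → 0, giving v_max = √(g r) = √(10.0 × 72.4) = 26.91 m/s.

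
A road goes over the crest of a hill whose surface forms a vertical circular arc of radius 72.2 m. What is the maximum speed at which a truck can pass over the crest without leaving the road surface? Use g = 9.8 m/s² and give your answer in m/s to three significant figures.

26.6 m/s

At the crest the centre of the circle is below the truck, so the net downward (centripetal) force is mg − N = mv²/r.
The truck leaves the road when N → 0, giving v_max = √(g r) = √(9.8 × 72.2) = 26.60 m/s.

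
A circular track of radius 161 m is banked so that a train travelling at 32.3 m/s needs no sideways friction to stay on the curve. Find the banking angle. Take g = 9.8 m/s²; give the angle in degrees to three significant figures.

33.5°

For a frictionless banked turn: horizontally N sinθ = mv²/r and vertically N cosθ = mg.
Dividing: tanθ = v²/(r g) = (32.3)²/(161 × 9.8) = 1043/1578 = 0.6612.
θ = arctan(0.6612) = 33.47°.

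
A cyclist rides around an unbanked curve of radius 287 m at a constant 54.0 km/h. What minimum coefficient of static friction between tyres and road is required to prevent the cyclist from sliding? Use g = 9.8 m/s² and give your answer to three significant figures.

v = 54.0/3.6 = 15.00 m/s.
Friction provides the centripetal force: μ_s m g = m v²/r, so μ_s = v²/(g r) = (15.00)²/(9.8 × 287) = 225.0/2813 = 0.08000.

0.0800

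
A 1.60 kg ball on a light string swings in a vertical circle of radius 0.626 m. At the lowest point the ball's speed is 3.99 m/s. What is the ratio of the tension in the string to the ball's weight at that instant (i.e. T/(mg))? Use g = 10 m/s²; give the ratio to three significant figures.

3.54

At the bottom, T − mg = mv²/r, so T = m(v²/r + g) and T/(mg) = v²/(rg) + 1 = (3.99)²/(0.626 × 10.0) + 1 = 2.543 + 1 = 3.543.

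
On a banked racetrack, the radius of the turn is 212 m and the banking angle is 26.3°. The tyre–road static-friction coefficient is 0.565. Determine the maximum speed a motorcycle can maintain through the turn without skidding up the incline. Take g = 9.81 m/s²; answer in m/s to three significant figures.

55.3 m/s

At the maximum speed, friction acts down the slope at its limiting value f = μN. Radially (horizontal, toward centre): N sinθ + μN cosθ = mv²/r. Vertically: N cosθ − μN sinθ = mg.
Dividing: v² = r g (sinθ + μcosθ)/(cosθ − μsinθ).
sinθ + μcosθ = 0.4431 + 0.565×0.8965 = 0.9496; cosθ − μsinθ = 0.8965 − 0.565×0.4431 = 0.6462.
v² = 212 × 9.81 × 0.9496/0.6462 = 3056 m²/s², so v = 55.28 m/s.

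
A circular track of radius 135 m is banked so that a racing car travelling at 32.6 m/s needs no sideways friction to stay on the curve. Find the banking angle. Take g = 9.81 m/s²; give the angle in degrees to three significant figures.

38.7°

For a frictionless banked turn: horizontally N sinθ = mv²/r and vertically N cosθ = mg.
Dividing: tanθ = v²/(r g) = (32.6)²/(135 × 9.81) = 1063/1324 = 0.8025.
θ = arctan(0.8025) = 38.75°.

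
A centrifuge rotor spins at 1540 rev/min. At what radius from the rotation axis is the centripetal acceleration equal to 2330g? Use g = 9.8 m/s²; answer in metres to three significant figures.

ω = 1540 rev/min × 2π/60 = 161.3 rad/s.
a_c = ω²r = 2330g ⇒ r = 2330 × 9.8 / (161.3)² = 22830/26010 = 0.8780 m.

0.878 m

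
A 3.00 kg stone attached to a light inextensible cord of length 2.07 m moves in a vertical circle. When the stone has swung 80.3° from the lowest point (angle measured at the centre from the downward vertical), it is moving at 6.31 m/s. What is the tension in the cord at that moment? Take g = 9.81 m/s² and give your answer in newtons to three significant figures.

62.7 N

Take the radial direction toward the centre of the circle as positive. The component of the weight along the string toward the centre is −mg cos φ (φ measured from the bottom), so Newton's second law along the string gives T − mg cos φ = m v²/r.
cos 80.3° = 0.1685, so T = m(v²/r + g cos φ) = 3.00 × ((6.31)²/2.07 + 9.81 × 0.1685) = 3.00 × (19.23 + (1.653)) = 3.00 × 20.89 = 62.66 N.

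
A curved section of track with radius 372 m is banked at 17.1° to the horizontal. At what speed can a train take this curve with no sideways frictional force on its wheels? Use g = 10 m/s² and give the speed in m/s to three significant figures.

33.8 m/s

On a frictionless banked curve, N sinθ = mv²/r and N cosθ = mg, so tanθ = v²/(rg).
v = √(r g tanθ) = √(372 × 10.0 × tan 17.1°) = √(372 × 10.0 × 0.3076) = √1144 = 33.83 m/s.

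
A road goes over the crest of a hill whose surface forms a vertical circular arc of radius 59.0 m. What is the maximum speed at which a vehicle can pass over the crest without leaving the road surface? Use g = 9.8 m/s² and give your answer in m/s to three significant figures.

At the crest the centre of the circle is below the vehicle, so the net downward (centripetal) force is mg − N = mv²/r.
The vehicle leaves the road when N → 0, giving v_max = √(g r) = √(9.8 × 59.0) = 24.05 m/s.

24.0 m/s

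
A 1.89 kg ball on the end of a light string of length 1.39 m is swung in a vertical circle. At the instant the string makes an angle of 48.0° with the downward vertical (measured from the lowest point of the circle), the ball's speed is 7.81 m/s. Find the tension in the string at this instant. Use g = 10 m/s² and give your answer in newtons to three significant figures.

Take the radial direction toward the centre of the circle as positive. The component of the weight along the string toward the centre is −mg cos φ (φ measured from the bottom), so Newton's second law along the string gives T − mg cos φ = m v²/r.
cos 48.0° = 0.6691, so T = m(v²/r + g cos φ) = 1.89 × ((7.81)²/1.39 + 10.0 × 0.6691) = 1.89 × (43.88 + (6.691)) = 1.89 × 50.57 = 95.58 N.

95.6 N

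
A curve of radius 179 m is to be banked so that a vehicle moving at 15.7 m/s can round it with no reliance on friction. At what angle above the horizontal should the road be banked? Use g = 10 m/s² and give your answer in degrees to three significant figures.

For a frictionless banked turn: horizontally N sinθ = mv²/r and vertically N cosθ = mg.
Dividing: tanθ = v²/(r g) = (15.7)²/(179 × 10.0) = 246.5/1790 = 0.1377.
θ = arctan(0.1377) = 7.841°.

7.84°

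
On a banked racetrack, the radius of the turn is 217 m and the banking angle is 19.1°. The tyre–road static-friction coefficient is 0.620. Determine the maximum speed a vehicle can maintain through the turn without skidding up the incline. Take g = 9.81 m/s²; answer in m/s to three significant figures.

51.2 m/s

At the maximum speed, friction acts down the slope at its limiting value f = μN. Radially (horizontal, toward centre): N sinθ + μN cosθ = mv²/r. Vertically: N cosθ − μN sinθ = mg.
Dividing: v² = r g (sinθ + μcosθ)/(cosθ − μsinθ).
sinθ + μcosθ = 0.3272 + 0.620×0.9449 = 0.9131; cosθ − μsinθ = 0.9449 − 0.620×0.3272 = 0.7421.
v² = 217 × 9.81 × 0.9131/0.7421 = 2619 m²/s², so v = 51.18 m/s.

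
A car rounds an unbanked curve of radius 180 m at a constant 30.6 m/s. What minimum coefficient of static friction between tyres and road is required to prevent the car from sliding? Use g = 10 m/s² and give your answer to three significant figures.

Friction provides the centripetal force: μ_s m g = m v²/r, so μ_s = v²/(g r) = (30.60)²/(10.0 × 180) = 936.4/1800 = 0.5202.

0.520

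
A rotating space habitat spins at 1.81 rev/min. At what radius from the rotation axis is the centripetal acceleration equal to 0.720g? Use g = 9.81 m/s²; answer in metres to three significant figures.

ω = 1.81 rev/min × 2π/60 = 0.1895 rad/s.
a_c = ω²r = 0.720g ⇒ r = 0.720 × 9.81 / (0.1895)² = 7.063/0.03593 = 196.6 m.

197 m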